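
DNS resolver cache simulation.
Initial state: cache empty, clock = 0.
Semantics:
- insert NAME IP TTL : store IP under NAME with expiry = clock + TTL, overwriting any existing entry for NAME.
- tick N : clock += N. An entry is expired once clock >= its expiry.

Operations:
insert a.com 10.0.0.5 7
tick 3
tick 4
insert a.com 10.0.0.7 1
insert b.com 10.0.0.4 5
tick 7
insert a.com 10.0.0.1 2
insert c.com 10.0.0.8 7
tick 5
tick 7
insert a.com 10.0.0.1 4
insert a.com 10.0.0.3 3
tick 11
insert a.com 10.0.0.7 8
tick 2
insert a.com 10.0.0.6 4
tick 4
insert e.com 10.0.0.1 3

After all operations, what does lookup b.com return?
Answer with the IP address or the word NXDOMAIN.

Answer: NXDOMAIN

Derivation:
Op 1: insert a.com -> 10.0.0.5 (expiry=0+7=7). clock=0
Op 2: tick 3 -> clock=3.
Op 3: tick 4 -> clock=7. purged={a.com}
Op 4: insert a.com -> 10.0.0.7 (expiry=7+1=8). clock=7
Op 5: insert b.com -> 10.0.0.4 (expiry=7+5=12). clock=7
Op 6: tick 7 -> clock=14. purged={a.com,b.com}
Op 7: insert a.com -> 10.0.0.1 (expiry=14+2=16). clock=14
Op 8: insert c.com -> 10.0.0.8 (expiry=14+7=21). clock=14
Op 9: tick 5 -> clock=19. purged={a.com}
Op 10: tick 7 -> clock=26. purged={c.com}
Op 11: insert a.com -> 10.0.0.1 (expiry=26+4=30). clock=26
Op 12: insert a.com -> 10.0.0.3 (expiry=26+3=29). clock=26
Op 13: tick 11 -> clock=37. purged={a.com}
Op 14: insert a.com -> 10.0.0.7 (expiry=37+8=45). clock=37
Op 15: tick 2 -> clock=39.
Op 16: insert a.com -> 10.0.0.6 (expiry=39+4=43). clock=39
Op 17: tick 4 -> clock=43. purged={a.com}
Op 18: insert e.com -> 10.0.0.1 (expiry=43+3=46). clock=43
lookup b.com: not in cache (expired or never inserted)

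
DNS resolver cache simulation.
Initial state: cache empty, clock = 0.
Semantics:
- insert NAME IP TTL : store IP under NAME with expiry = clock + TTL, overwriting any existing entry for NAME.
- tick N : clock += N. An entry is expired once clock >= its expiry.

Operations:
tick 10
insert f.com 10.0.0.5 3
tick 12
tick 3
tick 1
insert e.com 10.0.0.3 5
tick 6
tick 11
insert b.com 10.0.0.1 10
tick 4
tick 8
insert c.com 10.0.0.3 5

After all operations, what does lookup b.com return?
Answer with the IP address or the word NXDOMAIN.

Op 1: tick 10 -> clock=10.
Op 2: insert f.com -> 10.0.0.5 (expiry=10+3=13). clock=10
Op 3: tick 12 -> clock=22. purged={f.com}
Op 4: tick 3 -> clock=25.
Op 5: tick 1 -> clock=26.
Op 6: insert e.com -> 10.0.0.3 (expiry=26+5=31). clock=26
Op 7: tick 6 -> clock=32. purged={e.com}
Op 8: tick 11 -> clock=43.
Op 9: insert b.com -> 10.0.0.1 (expiry=43+10=53). clock=43
Op 10: tick 4 -> clock=47.
Op 11: tick 8 -> clock=55. purged={b.com}
Op 12: insert c.com -> 10.0.0.3 (expiry=55+5=60). clock=55
lookup b.com: not in cache (expired or never inserted)

Answer: NXDOMAIN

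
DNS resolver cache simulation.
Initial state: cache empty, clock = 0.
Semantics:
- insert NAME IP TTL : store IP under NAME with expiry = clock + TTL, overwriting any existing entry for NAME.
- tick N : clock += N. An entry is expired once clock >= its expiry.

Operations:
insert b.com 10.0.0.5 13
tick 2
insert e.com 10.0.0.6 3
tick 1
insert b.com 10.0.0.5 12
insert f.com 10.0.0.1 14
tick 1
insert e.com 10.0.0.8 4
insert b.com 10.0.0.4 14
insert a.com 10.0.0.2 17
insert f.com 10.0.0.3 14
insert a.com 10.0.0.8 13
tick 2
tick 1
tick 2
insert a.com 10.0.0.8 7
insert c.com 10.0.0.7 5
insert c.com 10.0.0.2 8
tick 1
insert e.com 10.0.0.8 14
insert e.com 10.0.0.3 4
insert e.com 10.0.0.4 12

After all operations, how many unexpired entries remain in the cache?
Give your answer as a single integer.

Answer: 5

Derivation:
Op 1: insert b.com -> 10.0.0.5 (expiry=0+13=13). clock=0
Op 2: tick 2 -> clock=2.
Op 3: insert e.com -> 10.0.0.6 (expiry=2+3=5). clock=2
Op 4: tick 1 -> clock=3.
Op 5: insert b.com -> 10.0.0.5 (expiry=3+12=15). clock=3
Op 6: insert f.com -> 10.0.0.1 (expiry=3+14=17). clock=3
Op 7: tick 1 -> clock=4.
Op 8: insert e.com -> 10.0.0.8 (expiry=4+4=8). clock=4
Op 9: insert b.com -> 10.0.0.4 (expiry=4+14=18). clock=4
Op 10: insert a.com -> 10.0.0.2 (expiry=4+17=21). clock=4
Op 11: insert f.com -> 10.0.0.3 (expiry=4+14=18). clock=4
Op 12: insert a.com -> 10.0.0.8 (expiry=4+13=17). clock=4
Op 13: tick 2 -> clock=6.
Op 14: tick 1 -> clock=7.
Op 15: tick 2 -> clock=9. purged={e.com}
Op 16: insert a.com -> 10.0.0.8 (expiry=9+7=16). clock=9
Op 17: insert c.com -> 10.0.0.7 (expiry=9+5=14). clock=9
Op 18: insert c.com -> 10.0.0.2 (expiry=9+8=17). clock=9
Op 19: tick 1 -> clock=10.
Op 20: insert e.com -> 10.0.0.8 (expiry=10+14=24). clock=10
Op 21: insert e.com -> 10.0.0.3 (expiry=10+4=14). clock=10
Op 22: insert e.com -> 10.0.0.4 (expiry=10+12=22). clock=10
Final cache (unexpired): {a.com,b.com,c.com,e.com,f.com} -> size=5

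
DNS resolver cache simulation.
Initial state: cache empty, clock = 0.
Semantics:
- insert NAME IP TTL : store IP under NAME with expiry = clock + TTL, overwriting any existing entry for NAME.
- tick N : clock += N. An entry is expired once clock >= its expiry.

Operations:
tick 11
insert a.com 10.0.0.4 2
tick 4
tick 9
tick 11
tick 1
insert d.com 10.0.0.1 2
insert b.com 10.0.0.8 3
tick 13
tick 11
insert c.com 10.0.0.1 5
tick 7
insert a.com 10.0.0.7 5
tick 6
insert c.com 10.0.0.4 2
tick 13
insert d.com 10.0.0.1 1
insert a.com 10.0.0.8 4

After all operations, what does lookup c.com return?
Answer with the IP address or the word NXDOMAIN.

Answer: NXDOMAIN

Derivation:
Op 1: tick 11 -> clock=11.
Op 2: insert a.com -> 10.0.0.4 (expiry=11+2=13). clock=11
Op 3: tick 4 -> clock=15. purged={a.com}
Op 4: tick 9 -> clock=24.
Op 5: tick 11 -> clock=35.
Op 6: tick 1 -> clock=36.
Op 7: insert d.com -> 10.0.0.1 (expiry=36+2=38). clock=36
Op 8: insert b.com -> 10.0.0.8 (expiry=36+3=39). clock=36
Op 9: tick 13 -> clock=49. purged={b.com,d.com}
Op 10: tick 11 -> clock=60.
Op 11: insert c.com -> 10.0.0.1 (expiry=60+5=65). clock=60
Op 12: tick 7 -> clock=67. purged={c.com}
Op 13: insert a.com -> 10.0.0.7 (expiry=67+5=72). clock=67
Op 14: tick 6 -> clock=73. purged={a.com}
Op 15: insert c.com -> 10.0.0.4 (expiry=73+2=75). clock=73
Op 16: tick 13 -> clock=86. purged={c.com}
Op 17: insert d.com -> 10.0.0.1 (expiry=86+1=87). clock=86
Op 18: insert a.com -> 10.0.0.8 (expiry=86+4=90). clock=86
lookup c.com: not in cache (expired or never inserted)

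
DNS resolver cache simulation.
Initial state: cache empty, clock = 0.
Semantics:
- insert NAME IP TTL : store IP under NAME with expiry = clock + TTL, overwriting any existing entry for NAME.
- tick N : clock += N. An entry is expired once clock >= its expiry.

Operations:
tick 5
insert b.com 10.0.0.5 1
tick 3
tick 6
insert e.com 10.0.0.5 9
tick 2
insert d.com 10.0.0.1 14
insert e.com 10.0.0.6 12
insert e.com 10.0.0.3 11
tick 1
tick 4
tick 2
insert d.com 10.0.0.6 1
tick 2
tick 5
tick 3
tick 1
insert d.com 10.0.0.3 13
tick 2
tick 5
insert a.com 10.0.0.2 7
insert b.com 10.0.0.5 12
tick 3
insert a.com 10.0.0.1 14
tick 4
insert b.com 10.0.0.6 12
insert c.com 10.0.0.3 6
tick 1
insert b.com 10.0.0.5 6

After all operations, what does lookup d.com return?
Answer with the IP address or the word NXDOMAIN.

Op 1: tick 5 -> clock=5.
Op 2: insert b.com -> 10.0.0.5 (expiry=5+1=6). clock=5
Op 3: tick 3 -> clock=8. purged={b.com}
Op 4: tick 6 -> clock=14.
Op 5: insert e.com -> 10.0.0.5 (expiry=14+9=23). clock=14
Op 6: tick 2 -> clock=16.
Op 7: insert d.com -> 10.0.0.1 (expiry=16+14=30). clock=16
Op 8: insert e.com -> 10.0.0.6 (expiry=16+12=28). clock=16
Op 9: insert e.com -> 10.0.0.3 (expiry=16+11=27). clock=16
Op 10: tick 1 -> clock=17.
Op 11: tick 4 -> clock=21.
Op 12: tick 2 -> clock=23.
Op 13: insert d.com -> 10.0.0.6 (expiry=23+1=24). clock=23
Op 14: tick 2 -> clock=25. purged={d.com}
Op 15: tick 5 -> clock=30. purged={e.com}
Op 16: tick 3 -> clock=33.
Op 17: tick 1 -> clock=34.
Op 18: insert d.com -> 10.0.0.3 (expiry=34+13=47). clock=34
Op 19: tick 2 -> clock=36.
Op 20: tick 5 -> clock=41.
Op 21: insert a.com -> 10.0.0.2 (expiry=41+7=48). clock=41
Op 22: insert b.com -> 10.0.0.5 (expiry=41+12=53). clock=41
Op 23: tick 3 -> clock=44.
Op 24: insert a.com -> 10.0.0.1 (expiry=44+14=58). clock=44
Op 25: tick 4 -> clock=48. purged={d.com}
Op 26: insert b.com -> 10.0.0.6 (expiry=48+12=60). clock=48
Op 27: insert c.com -> 10.0.0.3 (expiry=48+6=54). clock=48
Op 28: tick 1 -> clock=49.
Op 29: insert b.com -> 10.0.0.5 (expiry=49+6=55). clock=49
lookup d.com: not in cache (expired or never inserted)

Answer: NXDOMAIN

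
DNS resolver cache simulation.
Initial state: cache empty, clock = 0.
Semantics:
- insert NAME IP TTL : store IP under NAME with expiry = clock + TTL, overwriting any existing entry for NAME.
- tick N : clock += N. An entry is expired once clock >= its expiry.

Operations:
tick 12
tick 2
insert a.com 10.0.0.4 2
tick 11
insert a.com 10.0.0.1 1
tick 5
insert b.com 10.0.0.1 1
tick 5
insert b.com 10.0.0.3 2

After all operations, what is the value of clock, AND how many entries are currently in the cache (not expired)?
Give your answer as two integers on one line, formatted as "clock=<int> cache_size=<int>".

Answer: clock=35 cache_size=1

Derivation:
Op 1: tick 12 -> clock=12.
Op 2: tick 2 -> clock=14.
Op 3: insert a.com -> 10.0.0.4 (expiry=14+2=16). clock=14
Op 4: tick 11 -> clock=25. purged={a.com}
Op 5: insert a.com -> 10.0.0.1 (expiry=25+1=26). clock=25
Op 6: tick 5 -> clock=30. purged={a.com}
Op 7: insert b.com -> 10.0.0.1 (expiry=30+1=31). clock=30
Op 8: tick 5 -> clock=35. purged={b.com}
Op 9: insert b.com -> 10.0.0.3 (expiry=35+2=37). clock=35
Final clock = 35
Final cache (unexpired): {b.com} -> size=1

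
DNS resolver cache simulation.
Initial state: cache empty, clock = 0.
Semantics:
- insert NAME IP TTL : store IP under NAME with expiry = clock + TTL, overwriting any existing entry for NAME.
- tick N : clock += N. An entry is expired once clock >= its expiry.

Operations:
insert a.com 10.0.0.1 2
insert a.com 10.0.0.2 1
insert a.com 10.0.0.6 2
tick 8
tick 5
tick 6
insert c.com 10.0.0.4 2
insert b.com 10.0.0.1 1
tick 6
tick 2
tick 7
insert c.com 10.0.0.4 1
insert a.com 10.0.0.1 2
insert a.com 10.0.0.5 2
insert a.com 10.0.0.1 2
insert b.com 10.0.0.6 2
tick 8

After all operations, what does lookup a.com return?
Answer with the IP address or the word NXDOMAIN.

Answer: NXDOMAIN

Derivation:
Op 1: insert a.com -> 10.0.0.1 (expiry=0+2=2). clock=0
Op 2: insert a.com -> 10.0.0.2 (expiry=0+1=1). clock=0
Op 3: insert a.com -> 10.0.0.6 (expiry=0+2=2). clock=0
Op 4: tick 8 -> clock=8. purged={a.com}
Op 5: tick 5 -> clock=13.
Op 6: tick 6 -> clock=19.
Op 7: insert c.com -> 10.0.0.4 (expiry=19+2=21). clock=19
Op 8: insert b.com -> 10.0.0.1 (expiry=19+1=20). clock=19
Op 9: tick 6 -> clock=25. purged={b.com,c.com}
Op 10: tick 2 -> clock=27.
Op 11: tick 7 -> clock=34.
Op 12: insert c.com -> 10.0.0.4 (expiry=34+1=35). clock=34
Op 13: insert a.com -> 10.0.0.1 (expiry=34+2=36). clock=34
Op 14: insert a.com -> 10.0.0.5 (expiry=34+2=36). clock=34
Op 15: insert a.com -> 10.0.0.1 (expiry=34+2=36). clock=34
Op 16: insert b.com -> 10.0.0.6 (expiry=34+2=36). clock=34
Op 17: tick 8 -> clock=42. purged={a.com,b.com,c.com}
lookup a.com: not in cache (expired or never inserted)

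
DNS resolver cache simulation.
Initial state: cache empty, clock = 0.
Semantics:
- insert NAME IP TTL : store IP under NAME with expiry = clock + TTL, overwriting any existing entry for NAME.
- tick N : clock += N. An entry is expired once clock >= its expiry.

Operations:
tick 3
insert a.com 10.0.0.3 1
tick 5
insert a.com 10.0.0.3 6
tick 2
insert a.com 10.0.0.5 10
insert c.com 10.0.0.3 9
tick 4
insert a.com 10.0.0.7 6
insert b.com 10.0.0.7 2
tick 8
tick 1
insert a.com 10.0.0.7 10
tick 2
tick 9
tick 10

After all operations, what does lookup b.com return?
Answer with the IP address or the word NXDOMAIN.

Op 1: tick 3 -> clock=3.
Op 2: insert a.com -> 10.0.0.3 (expiry=3+1=4). clock=3
Op 3: tick 5 -> clock=8. purged={a.com}
Op 4: insert a.com -> 10.0.0.3 (expiry=8+6=14). clock=8
Op 5: tick 2 -> clock=10.
Op 6: insert a.com -> 10.0.0.5 (expiry=10+10=20). clock=10
Op 7: insert c.com -> 10.0.0.3 (expiry=10+9=19). clock=10
Op 8: tick 4 -> clock=14.
Op 9: insert a.com -> 10.0.0.7 (expiry=14+6=20). clock=14
Op 10: insert b.com -> 10.0.0.7 (expiry=14+2=16). clock=14
Op 11: tick 8 -> clock=22. purged={a.com,b.com,c.com}
Op 12: tick 1 -> clock=23.
Op 13: insert a.com -> 10.0.0.7 (expiry=23+10=33). clock=23
Op 14: tick 2 -> clock=25.
Op 15: tick 9 -> clock=34. purged={a.com}
Op 16: tick 10 -> clock=44.
lookup b.com: not in cache (expired or never inserted)

Answer: NXDOMAIN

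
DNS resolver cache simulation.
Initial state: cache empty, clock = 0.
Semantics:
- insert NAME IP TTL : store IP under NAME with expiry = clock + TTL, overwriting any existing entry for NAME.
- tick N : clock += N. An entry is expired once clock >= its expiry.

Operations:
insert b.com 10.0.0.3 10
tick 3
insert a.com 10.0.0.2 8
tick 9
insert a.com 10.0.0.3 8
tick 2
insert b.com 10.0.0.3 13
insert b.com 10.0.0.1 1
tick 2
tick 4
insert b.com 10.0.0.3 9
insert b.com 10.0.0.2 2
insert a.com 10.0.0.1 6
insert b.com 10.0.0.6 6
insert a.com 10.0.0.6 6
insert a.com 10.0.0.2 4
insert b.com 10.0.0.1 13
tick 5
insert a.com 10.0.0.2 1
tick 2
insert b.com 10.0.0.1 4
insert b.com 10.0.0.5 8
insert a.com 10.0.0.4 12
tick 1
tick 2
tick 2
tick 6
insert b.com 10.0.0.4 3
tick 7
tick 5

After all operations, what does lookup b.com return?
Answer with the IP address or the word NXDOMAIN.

Op 1: insert b.com -> 10.0.0.3 (expiry=0+10=10). clock=0
Op 2: tick 3 -> clock=3.
Op 3: insert a.com -> 10.0.0.2 (expiry=3+8=11). clock=3
Op 4: tick 9 -> clock=12. purged={a.com,b.com}
Op 5: insert a.com -> 10.0.0.3 (expiry=12+8=20). clock=12
Op 6: tick 2 -> clock=14.
Op 7: insert b.com -> 10.0.0.3 (expiry=14+13=27). clock=14
Op 8: insert b.com -> 10.0.0.1 (expiry=14+1=15). clock=14
Op 9: tick 2 -> clock=16. purged={b.com}
Op 10: tick 4 -> clock=20. purged={a.com}
Op 11: insert b.com -> 10.0.0.3 (expiry=20+9=29). clock=20
Op 12: insert b.com -> 10.0.0.2 (expiry=20+2=22). clock=20
Op 13: insert a.com -> 10.0.0.1 (expiry=20+6=26). clock=20
Op 14: insert b.com -> 10.0.0.6 (expiry=20+6=26). clock=20
Op 15: insert a.com -> 10.0.0.6 (expiry=20+6=26). clock=20
Op 16: insert a.com -> 10.0.0.2 (expiry=20+4=24). clock=20
Op 17: insert b.com -> 10.0.0.1 (expiry=20+13=33). clock=20
Op 18: tick 5 -> clock=25. purged={a.com}
Op 19: insert a.com -> 10.0.0.2 (expiry=25+1=26). clock=25
Op 20: tick 2 -> clock=27. purged={a.com}
Op 21: insert b.com -> 10.0.0.1 (expiry=27+4=31). clock=27
Op 22: insert b.com -> 10.0.0.5 (expiry=27+8=35). clock=27
Op 23: insert a.com -> 10.0.0.4 (expiry=27+12=39). clock=27
Op 24: tick 1 -> clock=28.
Op 25: tick 2 -> clock=30.
Op 26: tick 2 -> clock=32.
Op 27: tick 6 -> clock=38. purged={b.com}
Op 28: insert b.com -> 10.0.0.4 (expiry=38+3=41). clock=38
Op 29: tick 7 -> clock=45. purged={a.com,b.com}
Op 30: tick 5 -> clock=50.
lookup b.com: not in cache (expired or never inserted)

Answer: NXDOMAIN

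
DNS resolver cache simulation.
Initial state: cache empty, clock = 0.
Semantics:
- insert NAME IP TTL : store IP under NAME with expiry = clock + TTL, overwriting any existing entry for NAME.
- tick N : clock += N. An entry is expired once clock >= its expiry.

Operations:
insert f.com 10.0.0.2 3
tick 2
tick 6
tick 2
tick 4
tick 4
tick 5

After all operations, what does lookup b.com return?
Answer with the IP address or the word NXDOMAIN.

Answer: NXDOMAIN

Derivation:
Op 1: insert f.com -> 10.0.0.2 (expiry=0+3=3). clock=0
Op 2: tick 2 -> clock=2.
Op 3: tick 6 -> clock=8. purged={f.com}
Op 4: tick 2 -> clock=10.
Op 5: tick 4 -> clock=14.
Op 6: tick 4 -> clock=18.
Op 7: tick 5 -> clock=23.
lookup b.com: not in cache (expired or never inserted)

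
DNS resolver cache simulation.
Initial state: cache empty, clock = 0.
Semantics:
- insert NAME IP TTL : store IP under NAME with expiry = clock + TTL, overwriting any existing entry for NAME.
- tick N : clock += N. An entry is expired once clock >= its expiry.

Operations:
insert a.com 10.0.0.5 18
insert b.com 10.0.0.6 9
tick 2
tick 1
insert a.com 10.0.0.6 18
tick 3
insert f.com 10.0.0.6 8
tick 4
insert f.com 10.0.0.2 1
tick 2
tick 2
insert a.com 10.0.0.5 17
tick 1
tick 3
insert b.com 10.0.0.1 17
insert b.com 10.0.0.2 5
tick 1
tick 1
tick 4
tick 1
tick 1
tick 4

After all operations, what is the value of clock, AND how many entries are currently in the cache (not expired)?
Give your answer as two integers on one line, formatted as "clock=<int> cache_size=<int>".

Op 1: insert a.com -> 10.0.0.5 (expiry=0+18=18). clock=0
Op 2: insert b.com -> 10.0.0.6 (expiry=0+9=9). clock=0
Op 3: tick 2 -> clock=2.
Op 4: tick 1 -> clock=3.
Op 5: insert a.com -> 10.0.0.6 (expiry=3+18=21). clock=3
Op 6: tick 3 -> clock=6.
Op 7: insert f.com -> 10.0.0.6 (expiry=6+8=14). clock=6
Op 8: tick 4 -> clock=10. purged={b.com}
Op 9: insert f.com -> 10.0.0.2 (expiry=10+1=11). clock=10
Op 10: tick 2 -> clock=12. purged={f.com}
Op 11: tick 2 -> clock=14.
Op 12: insert a.com -> 10.0.0.5 (expiry=14+17=31). clock=14
Op 13: tick 1 -> clock=15.
Op 14: tick 3 -> clock=18.
Op 15: insert b.com -> 10.0.0.1 (expiry=18+17=35). clock=18
Op 16: insert b.com -> 10.0.0.2 (expiry=18+5=23). clock=18
Op 17: tick 1 -> clock=19.
Op 18: tick 1 -> clock=20.
Op 19: tick 4 -> clock=24. purged={b.com}
Op 20: tick 1 -> clock=25.
Op 21: tick 1 -> clock=26.
Op 22: tick 4 -> clock=30.
Final clock = 30
Final cache (unexpired): {a.com} -> size=1

Answer: clock=30 cache_size=1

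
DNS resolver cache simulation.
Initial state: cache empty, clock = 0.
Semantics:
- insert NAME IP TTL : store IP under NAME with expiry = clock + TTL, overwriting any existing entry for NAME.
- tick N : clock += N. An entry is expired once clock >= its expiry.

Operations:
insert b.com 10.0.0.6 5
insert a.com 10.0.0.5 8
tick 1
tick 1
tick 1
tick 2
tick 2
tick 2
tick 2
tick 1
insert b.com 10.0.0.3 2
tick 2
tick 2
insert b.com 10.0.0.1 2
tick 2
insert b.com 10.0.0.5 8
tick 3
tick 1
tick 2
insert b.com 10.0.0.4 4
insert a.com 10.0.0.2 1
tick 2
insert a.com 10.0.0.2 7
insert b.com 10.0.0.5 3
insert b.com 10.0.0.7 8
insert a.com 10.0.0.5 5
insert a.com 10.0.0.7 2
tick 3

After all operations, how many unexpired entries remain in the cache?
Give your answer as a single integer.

Answer: 1

Derivation:
Op 1: insert b.com -> 10.0.0.6 (expiry=0+5=5). clock=0
Op 2: insert a.com -> 10.0.0.5 (expiry=0+8=8). clock=0
Op 3: tick 1 -> clock=1.
Op 4: tick 1 -> clock=2.
Op 5: tick 1 -> clock=3.
Op 6: tick 2 -> clock=5. purged={b.com}
Op 7: tick 2 -> clock=7.
Op 8: tick 2 -> clock=9. purged={a.com}
Op 9: tick 2 -> clock=11.
Op 10: tick 1 -> clock=12.
Op 11: insert b.com -> 10.0.0.3 (expiry=12+2=14). clock=12
Op 12: tick 2 -> clock=14. purged={b.com}
Op 13: tick 2 -> clock=16.
Op 14: insert b.com -> 10.0.0.1 (expiry=16+2=18). clock=16
Op 15: tick 2 -> clock=18. purged={b.com}
Op 16: insert b.com -> 10.0.0.5 (expiry=18+8=26). clock=18
Op 17: tick 3 -> clock=21.
Op 18: tick 1 -> clock=22.
Op 19: tick 2 -> clock=24.
Op 20: insert b.com -> 10.0.0.4 (expiry=24+4=28). clock=24
Op 21: insert a.com -> 10.0.0.2 (expiry=24+1=25). clock=24
Op 22: tick 2 -> clock=26. purged={a.com}
Op 23: insert a.com -> 10.0.0.2 (expiry=26+7=33). clock=26
Op 24: insert b.com -> 10.0.0.5 (expiry=26+3=29). clock=26
Op 25: insert b.com -> 10.0.0.7 (expiry=26+8=34). clock=26
Op 26: insert a.com -> 10.0.0.5 (expiry=26+5=31). clock=26
Op 27: insert a.com -> 10.0.0.7 (expiry=26+2=28). clock=26
Op 28: tick 3 -> clock=29. purged={a.com}
Final cache (unexpired): {b.com} -> size=1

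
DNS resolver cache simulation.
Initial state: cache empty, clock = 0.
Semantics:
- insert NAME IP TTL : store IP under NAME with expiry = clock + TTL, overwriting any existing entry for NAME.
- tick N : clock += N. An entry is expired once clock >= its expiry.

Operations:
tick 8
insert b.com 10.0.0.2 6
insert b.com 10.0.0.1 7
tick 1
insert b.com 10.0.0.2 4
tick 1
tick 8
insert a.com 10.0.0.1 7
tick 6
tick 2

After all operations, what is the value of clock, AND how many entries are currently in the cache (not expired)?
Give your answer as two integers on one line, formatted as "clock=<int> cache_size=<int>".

Op 1: tick 8 -> clock=8.
Op 2: insert b.com -> 10.0.0.2 (expiry=8+6=14). clock=8
Op 3: insert b.com -> 10.0.0.1 (expiry=8+7=15). clock=8
Op 4: tick 1 -> clock=9.
Op 5: insert b.com -> 10.0.0.2 (expiry=9+4=13). clock=9
Op 6: tick 1 -> clock=10.
Op 7: tick 8 -> clock=18. purged={b.com}
Op 8: insert a.com -> 10.0.0.1 (expiry=18+7=25). clock=18
Op 9: tick 6 -> clock=24.
Op 10: tick 2 -> clock=26. purged={a.com}
Final clock = 26
Final cache (unexpired): {} -> size=0

Answer: clock=26 cache_size=0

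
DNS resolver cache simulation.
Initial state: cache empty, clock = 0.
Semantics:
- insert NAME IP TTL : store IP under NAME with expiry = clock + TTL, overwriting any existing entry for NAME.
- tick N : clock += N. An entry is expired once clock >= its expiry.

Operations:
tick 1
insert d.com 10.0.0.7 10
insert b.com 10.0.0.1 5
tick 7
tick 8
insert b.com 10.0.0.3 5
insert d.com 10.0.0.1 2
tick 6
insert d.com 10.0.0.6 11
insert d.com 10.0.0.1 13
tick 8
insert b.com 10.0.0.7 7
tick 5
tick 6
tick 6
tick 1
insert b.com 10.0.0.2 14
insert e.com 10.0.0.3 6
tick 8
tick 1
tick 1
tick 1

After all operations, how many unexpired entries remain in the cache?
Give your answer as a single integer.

Answer: 1

Derivation:
Op 1: tick 1 -> clock=1.
Op 2: insert d.com -> 10.0.0.7 (expiry=1+10=11). clock=1
Op 3: insert b.com -> 10.0.0.1 (expiry=1+5=6). clock=1
Op 4: tick 7 -> clock=8. purged={b.com}
Op 5: tick 8 -> clock=16. purged={d.com}
Op 6: insert b.com -> 10.0.0.3 (expiry=16+5=21). clock=16
Op 7: insert d.com -> 10.0.0.1 (expiry=16+2=18). clock=16
Op 8: tick 6 -> clock=22. purged={b.com,d.com}
Op 9: insert d.com -> 10.0.0.6 (expiry=22+11=33). clock=22
Op 10: insert d.com -> 10.0.0.1 (expiry=22+13=35). clock=22
Op 11: tick 8 -> clock=30.
Op 12: insert b.com -> 10.0.0.7 (expiry=30+7=37). clock=30
Op 13: tick 5 -> clock=35. purged={d.com}
Op 14: tick 6 -> clock=41. purged={b.com}
Op 15: tick 6 -> clock=47.
Op 16: tick 1 -> clock=48.
Op 17: insert b.com -> 10.0.0.2 (expiry=48+14=62). clock=48
Op 18: insert e.com -> 10.0.0.3 (expiry=48+6=54). clock=48
Op 19: tick 8 -> clock=56. purged={e.com}
Op 20: tick 1 -> clock=57.
Op 21: tick 1 -> clock=58.
Op 22: tick 1 -> clock=59.
Final cache (unexpired): {b.com} -> size=1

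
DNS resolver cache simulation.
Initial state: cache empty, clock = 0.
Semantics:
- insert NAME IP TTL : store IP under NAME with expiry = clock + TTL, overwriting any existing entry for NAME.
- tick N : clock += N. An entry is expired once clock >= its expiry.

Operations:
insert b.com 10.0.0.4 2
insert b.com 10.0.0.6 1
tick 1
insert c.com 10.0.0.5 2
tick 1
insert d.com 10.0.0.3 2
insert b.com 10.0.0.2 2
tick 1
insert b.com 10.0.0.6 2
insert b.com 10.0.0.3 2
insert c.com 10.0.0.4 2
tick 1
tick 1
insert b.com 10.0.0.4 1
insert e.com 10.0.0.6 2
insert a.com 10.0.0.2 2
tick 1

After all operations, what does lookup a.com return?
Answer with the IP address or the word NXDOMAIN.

Answer: 10.0.0.2

Derivation:
Op 1: insert b.com -> 10.0.0.4 (expiry=0+2=2). clock=0
Op 2: insert b.com -> 10.0.0.6 (expiry=0+1=1). clock=0
Op 3: tick 1 -> clock=1. purged={b.com}
Op 4: insert c.com -> 10.0.0.5 (expiry=1+2=3). clock=1
Op 5: tick 1 -> clock=2.
Op 6: insert d.com -> 10.0.0.3 (expiry=2+2=4). clock=2
Op 7: insert b.com -> 10.0.0.2 (expiry=2+2=4). clock=2
Op 8: tick 1 -> clock=3. purged={c.com}
Op 9: insert b.com -> 10.0.0.6 (expiry=3+2=5). clock=3
Op 10: insert b.com -> 10.0.0.3 (expiry=3+2=5). clock=3
Op 11: insert c.com -> 10.0.0.4 (expiry=3+2=5). clock=3
Op 12: tick 1 -> clock=4. purged={d.com}
Op 13: tick 1 -> clock=5. purged={b.com,c.com}
Op 14: insert b.com -> 10.0.0.4 (expiry=5+1=6). clock=5
Op 15: insert e.com -> 10.0.0.6 (expiry=5+2=7). clock=5
Op 16: insert a.com -> 10.0.0.2 (expiry=5+2=7). clock=5
Op 17: tick 1 -> clock=6. purged={b.com}
lookup a.com: present, ip=10.0.0.2 expiry=7 > clock=6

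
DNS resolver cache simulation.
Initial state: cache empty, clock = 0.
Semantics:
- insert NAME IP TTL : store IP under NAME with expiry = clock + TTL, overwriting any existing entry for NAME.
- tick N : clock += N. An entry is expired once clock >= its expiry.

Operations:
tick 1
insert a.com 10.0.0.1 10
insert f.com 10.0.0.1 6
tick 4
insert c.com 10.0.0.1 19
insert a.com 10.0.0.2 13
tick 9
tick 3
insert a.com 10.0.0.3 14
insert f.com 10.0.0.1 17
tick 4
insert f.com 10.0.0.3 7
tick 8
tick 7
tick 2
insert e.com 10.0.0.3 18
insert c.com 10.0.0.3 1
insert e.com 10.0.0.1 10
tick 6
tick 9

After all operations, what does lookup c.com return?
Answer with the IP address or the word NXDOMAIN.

Answer: NXDOMAIN

Derivation:
Op 1: tick 1 -> clock=1.
Op 2: insert a.com -> 10.0.0.1 (expiry=1+10=11). clock=1
Op 3: insert f.com -> 10.0.0.1 (expiry=1+6=7). clock=1
Op 4: tick 4 -> clock=5.
Op 5: insert c.com -> 10.0.0.1 (expiry=5+19=24). clock=5
Op 6: insert a.com -> 10.0.0.2 (expiry=5+13=18). clock=5
Op 7: tick 9 -> clock=14. purged={f.com}
Op 8: tick 3 -> clock=17.
Op 9: insert a.com -> 10.0.0.3 (expiry=17+14=31). clock=17
Op 10: insert f.com -> 10.0.0.1 (expiry=17+17=34). clock=17
Op 11: tick 4 -> clock=21.
Op 12: insert f.com -> 10.0.0.3 (expiry=21+7=28). clock=21
Op 13: tick 8 -> clock=29. purged={c.com,f.com}
Op 14: tick 7 -> clock=36. purged={a.com}
Op 15: tick 2 -> clock=38.
Op 16: insert e.com -> 10.0.0.3 (expiry=38+18=56). clock=38
Op 17: insert c.com -> 10.0.0.3 (expiry=38+1=39). clock=38
Op 18: insert e.com -> 10.0.0.1 (expiry=38+10=48). clock=38
Op 19: tick 6 -> clock=44. purged={c.com}
Op 20: tick 9 -> clock=53. purged={e.com}
lookup c.com: not in cache (expired or never inserted)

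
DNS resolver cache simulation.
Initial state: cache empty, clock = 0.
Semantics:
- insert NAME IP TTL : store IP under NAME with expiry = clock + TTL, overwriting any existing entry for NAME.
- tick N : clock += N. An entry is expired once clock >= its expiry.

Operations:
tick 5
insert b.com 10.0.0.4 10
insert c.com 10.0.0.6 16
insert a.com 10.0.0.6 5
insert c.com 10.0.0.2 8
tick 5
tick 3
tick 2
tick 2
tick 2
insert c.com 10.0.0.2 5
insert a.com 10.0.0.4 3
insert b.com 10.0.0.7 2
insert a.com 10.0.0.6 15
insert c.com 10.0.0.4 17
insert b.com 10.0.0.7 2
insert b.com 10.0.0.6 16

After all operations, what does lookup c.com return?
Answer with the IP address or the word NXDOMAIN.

Op 1: tick 5 -> clock=5.
Op 2: insert b.com -> 10.0.0.4 (expiry=5+10=15). clock=5
Op 3: insert c.com -> 10.0.0.6 (expiry=5+16=21). clock=5
Op 4: insert a.com -> 10.0.0.6 (expiry=5+5=10). clock=5
Op 5: insert c.com -> 10.0.0.2 (expiry=5+8=13). clock=5
Op 6: tick 5 -> clock=10. purged={a.com}
Op 7: tick 3 -> clock=13. purged={c.com}
Op 8: tick 2 -> clock=15. purged={b.com}
Op 9: tick 2 -> clock=17.
Op 10: tick 2 -> clock=19.
Op 11: insert c.com -> 10.0.0.2 (expiry=19+5=24). clock=19
Op 12: insert a.com -> 10.0.0.4 (expiry=19+3=22). clock=19
Op 13: insert b.com -> 10.0.0.7 (expiry=19+2=21). clock=19
Op 14: insert a.com -> 10.0.0.6 (expiry=19+15=34). clock=19
Op 15: insert c.com -> 10.0.0.4 (expiry=19+17=36). clock=19
Op 16: insert b.com -> 10.0.0.7 (expiry=19+2=21). clock=19
Op 17: insert b.com -> 10.0.0.6 (expiry=19+16=35). clock=19
lookup c.com: present, ip=10.0.0.4 expiry=36 > clock=19

Answer: 10.0.0.4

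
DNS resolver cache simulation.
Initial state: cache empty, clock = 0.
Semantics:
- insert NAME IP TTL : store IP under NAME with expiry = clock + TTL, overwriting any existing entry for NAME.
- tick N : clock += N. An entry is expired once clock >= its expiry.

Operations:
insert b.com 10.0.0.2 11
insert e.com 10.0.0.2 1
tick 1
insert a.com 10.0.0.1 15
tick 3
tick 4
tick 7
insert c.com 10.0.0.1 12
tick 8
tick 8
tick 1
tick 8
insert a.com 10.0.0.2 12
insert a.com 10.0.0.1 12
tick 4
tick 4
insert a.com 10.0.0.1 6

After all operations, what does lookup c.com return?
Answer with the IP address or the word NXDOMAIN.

Answer: NXDOMAIN

Derivation:
Op 1: insert b.com -> 10.0.0.2 (expiry=0+11=11). clock=0
Op 2: insert e.com -> 10.0.0.2 (expiry=0+1=1). clock=0
Op 3: tick 1 -> clock=1. purged={e.com}
Op 4: insert a.com -> 10.0.0.1 (expiry=1+15=16). clock=1
Op 5: tick 3 -> clock=4.
Op 6: tick 4 -> clock=8.
Op 7: tick 7 -> clock=15. purged={b.com}
Op 8: insert c.com -> 10.0.0.1 (expiry=15+12=27). clock=15
Op 9: tick 8 -> clock=23. purged={a.com}
Op 10: tick 8 -> clock=31. purged={c.com}
Op 11: tick 1 -> clock=32.
Op 12: tick 8 -> clock=40.
Op 13: insert a.com -> 10.0.0.2 (expiry=40+12=52). clock=40
Op 14: insert a.com -> 10.0.0.1 (expiry=40+12=52). clock=40
Op 15: tick 4 -> clock=44.
Op 16: tick 4 -> clock=48.
Op 17: insert a.com -> 10.0.0.1 (expiry=48+6=54). clock=48
lookup c.com: not in cache (expired or never inserted)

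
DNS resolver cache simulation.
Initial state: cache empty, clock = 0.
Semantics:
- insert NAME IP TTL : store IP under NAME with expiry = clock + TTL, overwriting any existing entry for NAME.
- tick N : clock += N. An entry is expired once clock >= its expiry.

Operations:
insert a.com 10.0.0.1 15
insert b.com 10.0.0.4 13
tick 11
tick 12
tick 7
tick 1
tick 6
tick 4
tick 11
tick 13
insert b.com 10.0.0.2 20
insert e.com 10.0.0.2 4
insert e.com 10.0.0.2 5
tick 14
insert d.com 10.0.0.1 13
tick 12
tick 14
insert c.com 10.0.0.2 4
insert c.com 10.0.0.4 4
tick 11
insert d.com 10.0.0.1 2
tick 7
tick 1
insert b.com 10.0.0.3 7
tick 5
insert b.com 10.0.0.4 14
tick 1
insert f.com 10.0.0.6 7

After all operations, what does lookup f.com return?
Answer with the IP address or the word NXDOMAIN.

Op 1: insert a.com -> 10.0.0.1 (expiry=0+15=15). clock=0
Op 2: insert b.com -> 10.0.0.4 (expiry=0+13=13). clock=0
Op 3: tick 11 -> clock=11.
Op 4: tick 12 -> clock=23. purged={a.com,b.com}
Op 5: tick 7 -> clock=30.
Op 6: tick 1 -> clock=31.
Op 7: tick 6 -> clock=37.
Op 8: tick 4 -> clock=41.
Op 9: tick 11 -> clock=52.
Op 10: tick 13 -> clock=65.
Op 11: insert b.com -> 10.0.0.2 (expiry=65+20=85). clock=65
Op 12: insert e.com -> 10.0.0.2 (expiry=65+4=69). clock=65
Op 13: insert e.com -> 10.0.0.2 (expiry=65+5=70). clock=65
Op 14: tick 14 -> clock=79. purged={e.com}
Op 15: insert d.com -> 10.0.0.1 (expiry=79+13=92). clock=79
Op 16: tick 12 -> clock=91. purged={b.com}
Op 17: tick 14 -> clock=105. purged={d.com}
Op 18: insert c.com -> 10.0.0.2 (expiry=105+4=109). clock=105
Op 19: insert c.com -> 10.0.0.4 (expiry=105+4=109). clock=105
Op 20: tick 11 -> clock=116. purged={c.com}
Op 21: insert d.com -> 10.0.0.1 (expiry=116+2=118). clock=116
Op 22: tick 7 -> clock=123. purged={d.com}
Op 23: tick 1 -> clock=124.
Op 24: insert b.com -> 10.0.0.3 (expiry=124+7=131). clock=124
Op 25: tick 5 -> clock=129.
Op 26: insert b.com -> 10.0.0.4 (expiry=129+14=143). clock=129
Op 27: tick 1 -> clock=130.
Op 28: insert f.com -> 10.0.0.6 (expiry=130+7=137). clock=130
lookup f.com: present, ip=10.0.0.6 expiry=137 > clock=130

Answer: 10.0.0.6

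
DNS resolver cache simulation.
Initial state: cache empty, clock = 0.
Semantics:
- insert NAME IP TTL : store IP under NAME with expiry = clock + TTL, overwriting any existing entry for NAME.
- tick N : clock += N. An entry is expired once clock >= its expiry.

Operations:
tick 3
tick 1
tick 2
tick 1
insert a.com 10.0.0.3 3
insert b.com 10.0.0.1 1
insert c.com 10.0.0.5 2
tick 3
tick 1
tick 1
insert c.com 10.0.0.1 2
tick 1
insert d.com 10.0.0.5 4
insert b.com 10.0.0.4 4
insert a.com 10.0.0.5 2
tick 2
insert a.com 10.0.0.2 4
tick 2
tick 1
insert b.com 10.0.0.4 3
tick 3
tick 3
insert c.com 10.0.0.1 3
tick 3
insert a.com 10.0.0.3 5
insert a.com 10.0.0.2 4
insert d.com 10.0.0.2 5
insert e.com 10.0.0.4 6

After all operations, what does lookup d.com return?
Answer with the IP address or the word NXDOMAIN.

Op 1: tick 3 -> clock=3.
Op 2: tick 1 -> clock=4.
Op 3: tick 2 -> clock=6.
Op 4: tick 1 -> clock=7.
Op 5: insert a.com -> 10.0.0.3 (expiry=7+3=10). clock=7
Op 6: insert b.com -> 10.0.0.1 (expiry=7+1=8). clock=7
Op 7: insert c.com -> 10.0.0.5 (expiry=7+2=9). clock=7
Op 8: tick 3 -> clock=10. purged={a.com,b.com,c.com}
Op 9: tick 1 -> clock=11.
Op 10: tick 1 -> clock=12.
Op 11: insert c.com -> 10.0.0.1 (expiry=12+2=14). clock=12
Op 12: tick 1 -> clock=13.
Op 13: insert d.com -> 10.0.0.5 (expiry=13+4=17). clock=13
Op 14: insert b.com -> 10.0.0.4 (expiry=13+4=17). clock=13
Op 15: insert a.com -> 10.0.0.5 (expiry=13+2=15). clock=13
Op 16: tick 2 -> clock=15. purged={a.com,c.com}
Op 17: insert a.com -> 10.0.0.2 (expiry=15+4=19). clock=15
Op 18: tick 2 -> clock=17. purged={b.com,d.com}
Op 19: tick 1 -> clock=18.
Op 20: insert b.com -> 10.0.0.4 (expiry=18+3=21). clock=18
Op 21: tick 3 -> clock=21. purged={a.com,b.com}
Op 22: tick 3 -> clock=24.
Op 23: insert c.com -> 10.0.0.1 (expiry=24+3=27). clock=24
Op 24: tick 3 -> clock=27. purged={c.com}
Op 25: insert a.com -> 10.0.0.3 (expiry=27+5=32). clock=27
Op 26: insert a.com -> 10.0.0.2 (expiry=27+4=31). clock=27
Op 27: insert d.com -> 10.0.0.2 (expiry=27+5=32). clock=27
Op 28: insert e.com -> 10.0.0.4 (expiry=27+6=33). clock=27
lookup d.com: present, ip=10.0.0.2 expiry=32 > clock=27

Answer: 10.0.0.2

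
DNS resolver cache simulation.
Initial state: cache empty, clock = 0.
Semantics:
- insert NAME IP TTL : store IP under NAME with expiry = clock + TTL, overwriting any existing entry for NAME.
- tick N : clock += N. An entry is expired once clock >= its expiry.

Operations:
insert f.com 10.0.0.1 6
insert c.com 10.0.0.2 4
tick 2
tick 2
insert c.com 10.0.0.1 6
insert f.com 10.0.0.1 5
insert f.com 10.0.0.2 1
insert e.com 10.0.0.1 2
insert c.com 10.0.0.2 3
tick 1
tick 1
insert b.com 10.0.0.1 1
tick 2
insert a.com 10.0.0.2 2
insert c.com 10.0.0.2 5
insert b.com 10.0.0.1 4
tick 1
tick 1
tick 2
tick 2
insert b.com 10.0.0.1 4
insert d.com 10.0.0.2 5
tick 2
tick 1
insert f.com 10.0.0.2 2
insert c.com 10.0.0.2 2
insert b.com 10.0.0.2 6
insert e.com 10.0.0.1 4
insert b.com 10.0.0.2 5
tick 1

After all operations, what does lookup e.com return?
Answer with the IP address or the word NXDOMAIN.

Op 1: insert f.com -> 10.0.0.1 (expiry=0+6=6). clock=0
Op 2: insert c.com -> 10.0.0.2 (expiry=0+4=4). clock=0
Op 3: tick 2 -> clock=2.
Op 4: tick 2 -> clock=4. purged={c.com}
Op 5: insert c.com -> 10.0.0.1 (expiry=4+6=10). clock=4
Op 6: insert f.com -> 10.0.0.1 (expiry=4+5=9). clock=4
Op 7: insert f.com -> 10.0.0.2 (expiry=4+1=5). clock=4
Op 8: insert e.com -> 10.0.0.1 (expiry=4+2=6). clock=4
Op 9: insert c.com -> 10.0.0.2 (expiry=4+3=7). clock=4
Op 10: tick 1 -> clock=5. purged={f.com}
Op 11: tick 1 -> clock=6. purged={e.com}
Op 12: insert b.com -> 10.0.0.1 (expiry=6+1=7). clock=6
Op 13: tick 2 -> clock=8. purged={b.com,c.com}
Op 14: insert a.com -> 10.0.0.2 (expiry=8+2=10). clock=8
Op 15: insert c.com -> 10.0.0.2 (expiry=8+5=13). clock=8
Op 16: insert b.com -> 10.0.0.1 (expiry=8+4=12). clock=8
Op 17: tick 1 -> clock=9.
Op 18: tick 1 -> clock=10. purged={a.com}
Op 19: tick 2 -> clock=12. purged={b.com}
Op 20: tick 2 -> clock=14. purged={c.com}
Op 21: insert b.com -> 10.0.0.1 (expiry=14+4=18). clock=14
Op 22: insert d.com -> 10.0.0.2 (expiry=14+5=19). clock=14
Op 23: tick 2 -> clock=16.
Op 24: tick 1 -> clock=17.
Op 25: insert f.com -> 10.0.0.2 (expiry=17+2=19). clock=17
Op 26: insert c.com -> 10.0.0.2 (expiry=17+2=19). clock=17
Op 27: insert b.com -> 10.0.0.2 (expiry=17+6=23). clock=17
Op 28: insert e.com -> 10.0.0.1 (expiry=17+4=21). clock=17
Op 29: insert b.com -> 10.0.0.2 (expiry=17+5=22). clock=17
Op 30: tick 1 -> clock=18.
lookup e.com: present, ip=10.0.0.1 expiry=21 > clock=18

Answer: 10.0.0.1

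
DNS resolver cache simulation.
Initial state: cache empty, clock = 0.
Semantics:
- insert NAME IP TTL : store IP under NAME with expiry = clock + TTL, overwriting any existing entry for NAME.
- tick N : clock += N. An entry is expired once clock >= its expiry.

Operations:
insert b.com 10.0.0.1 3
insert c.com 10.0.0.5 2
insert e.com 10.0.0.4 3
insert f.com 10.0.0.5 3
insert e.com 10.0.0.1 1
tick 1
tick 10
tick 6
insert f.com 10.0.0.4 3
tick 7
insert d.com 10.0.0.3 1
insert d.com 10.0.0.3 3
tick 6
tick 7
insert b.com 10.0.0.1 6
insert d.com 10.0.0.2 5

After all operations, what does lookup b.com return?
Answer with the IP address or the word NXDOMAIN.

Op 1: insert b.com -> 10.0.0.1 (expiry=0+3=3). clock=0
Op 2: insert c.com -> 10.0.0.5 (expiry=0+2=2). clock=0
Op 3: insert e.com -> 10.0.0.4 (expiry=0+3=3). clock=0
Op 4: insert f.com -> 10.0.0.5 (expiry=0+3=3). clock=0
Op 5: insert e.com -> 10.0.0.1 (expiry=0+1=1). clock=0
Op 6: tick 1 -> clock=1. purged={e.com}
Op 7: tick 10 -> clock=11. purged={b.com,c.com,f.com}
Op 8: tick 6 -> clock=17.
Op 9: insert f.com -> 10.0.0.4 (expiry=17+3=20). clock=17
Op 10: tick 7 -> clock=24. purged={f.com}
Op 11: insert d.com -> 10.0.0.3 (expiry=24+1=25). clock=24
Op 12: insert d.com -> 10.0.0.3 (expiry=24+3=27). clock=24
Op 13: tick 6 -> clock=30. purged={d.com}
Op 14: tick 7 -> clock=37.
Op 15: insert b.com -> 10.0.0.1 (expiry=37+6=43). clock=37
Op 16: insert d.com -> 10.0.0.2 (expiry=37+5=42). clock=37
lookup b.com: present, ip=10.0.0.1 expiry=43 > clock=37

Answer: 10.0.0.1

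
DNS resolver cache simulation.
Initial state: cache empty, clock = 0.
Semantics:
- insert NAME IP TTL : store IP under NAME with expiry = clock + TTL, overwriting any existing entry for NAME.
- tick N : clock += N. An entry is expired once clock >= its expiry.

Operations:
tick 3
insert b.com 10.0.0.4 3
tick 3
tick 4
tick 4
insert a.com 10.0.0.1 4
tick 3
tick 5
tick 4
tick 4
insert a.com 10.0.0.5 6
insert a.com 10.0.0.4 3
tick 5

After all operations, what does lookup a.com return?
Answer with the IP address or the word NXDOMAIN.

Answer: NXDOMAIN

Derivation:
Op 1: tick 3 -> clock=3.
Op 2: insert b.com -> 10.0.0.4 (expiry=3+3=6). clock=3
Op 3: tick 3 -> clock=6. purged={b.com}
Op 4: tick 4 -> clock=10.
Op 5: tick 4 -> clock=14.
Op 6: insert a.com -> 10.0.0.1 (expiry=14+4=18). clock=14
Op 7: tick 3 -> clock=17.
Op 8: tick 5 -> clock=22. purged={a.com}
Op 9: tick 4 -> clock=26.
Op 10: tick 4 -> clock=30.
Op 11: insert a.com -> 10.0.0.5 (expiry=30+6=36). clock=30
Op 12: insert a.com -> 10.0.0.4 (expiry=30+3=33). clock=30
Op 13: tick 5 -> clock=35. purged={a.com}
lookup a.com: not in cache (expired or never inserted)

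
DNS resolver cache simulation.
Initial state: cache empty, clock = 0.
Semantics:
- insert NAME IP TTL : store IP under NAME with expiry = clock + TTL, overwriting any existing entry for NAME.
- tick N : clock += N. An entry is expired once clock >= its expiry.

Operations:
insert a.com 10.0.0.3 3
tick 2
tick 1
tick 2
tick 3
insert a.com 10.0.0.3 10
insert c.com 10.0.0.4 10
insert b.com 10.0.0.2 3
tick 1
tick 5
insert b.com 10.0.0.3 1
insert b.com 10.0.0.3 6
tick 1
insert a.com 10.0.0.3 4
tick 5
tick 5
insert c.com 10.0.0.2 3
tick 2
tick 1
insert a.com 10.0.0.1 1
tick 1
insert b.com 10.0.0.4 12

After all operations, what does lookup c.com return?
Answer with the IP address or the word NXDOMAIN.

Answer: NXDOMAIN

Derivation:
Op 1: insert a.com -> 10.0.0.3 (expiry=0+3=3). clock=0
Op 2: tick 2 -> clock=2.
Op 3: tick 1 -> clock=3. purged={a.com}
Op 4: tick 2 -> clock=5.
Op 5: tick 3 -> clock=8.
Op 6: insert a.com -> 10.0.0.3 (expiry=8+10=18). clock=8
Op 7: insert c.com -> 10.0.0.4 (expiry=8+10=18). clock=8
Op 8: insert b.com -> 10.0.0.2 (expiry=8+3=11). clock=8
Op 9: tick 1 -> clock=9.
Op 10: tick 5 -> clock=14. purged={b.com}
Op 11: insert b.com -> 10.0.0.3 (expiry=14+1=15). clock=14
Op 12: insert b.com -> 10.0.0.3 (expiry=14+6=20). clock=14
Op 13: tick 1 -> clock=15.
Op 14: insert a.com -> 10.0.0.3 (expiry=15+4=19). clock=15
Op 15: tick 5 -> clock=20. purged={a.com,b.com,c.com}
Op 16: tick 5 -> clock=25.
Op 17: insert c.com -> 10.0.0.2 (expiry=25+3=28). clock=25
Op 18: tick 2 -> clock=27.
Op 19: tick 1 -> clock=28. purged={c.com}
Op 20: insert a.com -> 10.0.0.1 (expiry=28+1=29). clock=28
Op 21: tick 1 -> clock=29. purged={a.com}
Op 22: insert b.com -> 10.0.0.4 (expiry=29+12=41). clock=29
lookup c.com: not in cache (expired or never inserted)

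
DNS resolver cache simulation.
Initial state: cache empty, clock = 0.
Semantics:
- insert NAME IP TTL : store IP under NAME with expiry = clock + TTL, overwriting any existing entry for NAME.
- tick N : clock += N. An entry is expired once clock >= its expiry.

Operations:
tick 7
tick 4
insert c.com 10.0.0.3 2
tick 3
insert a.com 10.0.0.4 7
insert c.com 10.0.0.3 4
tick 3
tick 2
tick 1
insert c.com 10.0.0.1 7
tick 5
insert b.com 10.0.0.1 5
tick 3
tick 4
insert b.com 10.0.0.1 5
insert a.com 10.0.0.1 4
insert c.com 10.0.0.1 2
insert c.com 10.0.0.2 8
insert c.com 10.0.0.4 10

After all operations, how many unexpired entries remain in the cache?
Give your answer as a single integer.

Answer: 3

Derivation:
Op 1: tick 7 -> clock=7.
Op 2: tick 4 -> clock=11.
Op 3: insert c.com -> 10.0.0.3 (expiry=11+2=13). clock=11
Op 4: tick 3 -> clock=14. purged={c.com}
Op 5: insert a.com -> 10.0.0.4 (expiry=14+7=21). clock=14
Op 6: insert c.com -> 10.0.0.3 (expiry=14+4=18). clock=14
Op 7: tick 3 -> clock=17.
Op 8: tick 2 -> clock=19. purged={c.com}
Op 9: tick 1 -> clock=20.
Op 10: insert c.com -> 10.0.0.1 (expiry=20+7=27). clock=20
Op 11: tick 5 -> clock=25. purged={a.com}
Op 12: insert b.com -> 10.0.0.1 (expiry=25+5=30). clock=25
Op 13: tick 3 -> clock=28. purged={c.com}
Op 14: tick 4 -> clock=32. purged={b.com}
Op 15: insert b.com -> 10.0.0.1 (expiry=32+5=37). clock=32
Op 16: insert a.com -> 10.0.0.1 (expiry=32+4=36). clock=32
Op 17: insert c.com -> 10.0.0.1 (expiry=32+2=34). clock=32
Op 18: insert c.com -> 10.0.0.2 (expiry=32+8=40). clock=32
Op 19: insert c.com -> 10.0.0.4 (expiry=32+10=42). clock=32
Final cache (unexpired): {a.com,b.com,c.com} -> size=3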